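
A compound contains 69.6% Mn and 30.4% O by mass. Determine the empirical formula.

Assume 100 g: 69.6 g Mn, 30.4 g O.
n(Mn) = 69.6/54.94 = 1.267, n(O) = 30.4/16.00 = 1.9
Divide by the smallest (1.267 mol Mn): Mn 1.000, O 1.500
Multiply by 2: Mn 2.00, O 3.00 → Mn2O3

Mn2O3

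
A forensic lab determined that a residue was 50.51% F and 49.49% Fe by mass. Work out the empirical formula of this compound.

Assume 100 g: 50.51 g F, 49.49 g Fe.
n(F) = 50.51/19.00 = 2.658, n(Fe) = 49.49/55.85 = 0.8861
Divide by the smallest (0.8861 mol Fe): F 3.000, Fe 1.000
→ F3Fe

F3Fe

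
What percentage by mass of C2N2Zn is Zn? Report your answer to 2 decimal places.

Molar mass = 2(12.01) + 2(14.01) + 1(65.38) = 117.420 g/mol
Mass of Zn per mole = 1 × 65.38 = 65.380 g
% Zn = 65.380 / 117.420 × 100 = 55.68%

55.68%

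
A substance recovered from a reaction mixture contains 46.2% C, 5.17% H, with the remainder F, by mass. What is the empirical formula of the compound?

Assume 100 g: 46.2 g C, 5.17 g H, 48.63 g F.
C: 46.2 g ÷ 12.01 g/mol = 3.847 mol
H: 5.17 g ÷ 1.008 g/mol = 5.129 mol
F: 48.63 g ÷ 19.00 g/mol = 2.559 mol
Divide by the smallest (2.559 mol F): C 1.503, H 2.004, F 1.000
Scaling by 2: C 3.01, H 4.01, F 2.00 → C3H4F2

C3H4F2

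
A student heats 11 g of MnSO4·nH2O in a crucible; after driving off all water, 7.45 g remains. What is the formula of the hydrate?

MnSO4·4H2O

Mass of water lost = 11 − 7.45 = 3.55 g → 3.55 / 18.02 = 0.197 mol H2O
Molar mass of MnSO4 = 151.01 g/mol → mol MnSO4 = 7.45 / 151.01 = 0.04933
n = 0.197 / 0.04933 = 3.99 ≈ 4 → MnSO4·4H2O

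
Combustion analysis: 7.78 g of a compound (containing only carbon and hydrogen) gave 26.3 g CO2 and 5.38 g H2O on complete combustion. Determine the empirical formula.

mol C = 26.3 / 44.01 = 0.5976; mass C = 0.5976 × 12.01 = 7.177 g
mol H = 2 × (5.38 / 18.02) = 0.5971; mass H = 0.5971 × 1.008 = 0.6019 g
Smallest is H at 0.5971 mol; normalising gives C 1.001, H 1.000
Ratio ≈ 1:1, so the empirical formula is CH

CH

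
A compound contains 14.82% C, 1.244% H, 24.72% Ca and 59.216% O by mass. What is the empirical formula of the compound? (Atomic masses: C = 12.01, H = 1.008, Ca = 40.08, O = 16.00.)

Assume 100 g: 14.82 g C, 1.244 g H, 24.72 g Ca, 59.216 g O.
C: 14.82 g ÷ 12.01 g/mol = 1.234 mol
H: 1.244 g ÷ 1.008 g/mol = 1.234 mol
Ca: 24.72 g ÷ 40.08 g/mol = 0.6168 mol
O: 59.216 g ÷ 16.00 g/mol = 3.701 mol
Ratios (÷ 0.6168): C 2.001, H 2.001, Ca 1.000, O 6.001
≈ 2:2:1:6 → C2H2CaO6

C2H2CaO6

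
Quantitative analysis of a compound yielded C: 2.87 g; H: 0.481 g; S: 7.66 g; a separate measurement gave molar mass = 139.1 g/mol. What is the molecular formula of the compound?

C3H6S3

Moles — C: 2.87 / 12.01 = 0.239 mol; H: 0.481 / 1.008 = 0.4772 mol; S: 7.66 / 32.07 = 0.2389 mol
Divide by the smallest (0.2389 mol S): C 1.000, H 1.998, S 1.000
≈ 1:2:1 → CH2S
Empirical-formula mass = 46.10 g/mol
n = 139.1 / 46.10 = 3.02 ≈ 3
Molecular formula = (CH2S)×3 = C3H6S3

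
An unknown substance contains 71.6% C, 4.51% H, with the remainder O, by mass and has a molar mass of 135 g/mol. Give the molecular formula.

Assume 100 g: 71.6 g C, 4.51 g H, 23.89 g O.
C: 71.6 g ÷ 12.01 g/mol = 5.962 mol
H: 4.51 g ÷ 1.008 g/mol = 4.474 mol
O: 23.89 g ÷ 16.00 g/mol = 1.493 mol
Smallest is O at 1.493 mol; normalising gives C 3.993, H 2.997, O 1.000
≈ 4:3:1 → C4H3O
Empirical-formula mass = 67.06 g/mol
n = 135 / 67.06 = 2.01 ≈ 2
Molecular formula = (C4H3O)×2 = C8H6O2

C8H6O2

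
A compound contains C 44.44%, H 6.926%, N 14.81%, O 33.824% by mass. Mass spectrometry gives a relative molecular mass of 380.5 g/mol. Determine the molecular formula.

Assume 100 g: 44.44 g C, 6.926 g H, 14.81 g N, 33.824 g O.
Moles — C: 44.44 / 12.01 = 3.7 mol; H: 6.926 / 1.008 = 6.871 mol; N: 14.81 / 14.01 = 1.057 mol; O: 33.824 / 16.00 = 2.114 mol
Smallest is N at 1.057 mol; normalising gives C 3.500, H 6.500, N 1.000, O 2.000
Multiply by 2: C 7.00, H 13.00, N 2.00, O 4.00 → C7H13N2O4
Empirical-formula mass = 189.19 g/mol
n = 380.5 / 189.19 = 2.01 ≈ 2
Molecular formula = (C7H13N2O4)×2 = C14H26N4O8

C14H26N4O8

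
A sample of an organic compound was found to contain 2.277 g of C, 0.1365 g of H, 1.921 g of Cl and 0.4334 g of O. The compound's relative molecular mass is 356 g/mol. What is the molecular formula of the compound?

C: 2.277 g ÷ 12.01 g/mol = 0.1896 mol
H: 0.1365 g ÷ 1.008 g/mol = 0.1354 mol
Cl: 1.921 g ÷ 35.45 g/mol = 0.05419 mol
O: 0.4334 g ÷ 16.00 g/mol = 0.02709 mol
Smallest is O at 0.02709 mol; normalising gives C 6.999, H 4.999, Cl 2.001, O 1.000
≈ 7:5:2:1 → C7H5Cl2O
Empirical-formula mass = 176.01 g/mol
n = 356 / 176.01 = 2.02 ≈ 2
Molecular formula = (C7H5Cl2O)×2 = C14H10Cl4O2

C14H10Cl4O2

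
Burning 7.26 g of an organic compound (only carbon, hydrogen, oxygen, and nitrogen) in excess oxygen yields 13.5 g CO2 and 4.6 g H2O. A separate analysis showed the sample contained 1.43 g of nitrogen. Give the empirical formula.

mol C = 13.5 / 44.01 = 0.3067; mass C = 0.3067 × 12.01 = 3.684 g
mol H = 2 × (4.6 / 18.02) = 0.5105; mass H = 0.5105 × 1.008 = 0.5146 g
mol N = 1.43 / 14.01 = 0.1021
mass O = 7.26 − (5.629) = 1.631 g → mol O = 0.1020
Ratios (÷ 0.102): C 3.009, H 5.007, N 1.001, O 1.000
Ratio ≈ 3:5:1:1, so the empirical formula is C3H5NO

C3H5NO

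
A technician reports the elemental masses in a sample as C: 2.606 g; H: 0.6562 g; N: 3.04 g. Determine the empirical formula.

C: 2.606 g ÷ 12.01 g/mol = 0.217 mol
H: 0.6562 g ÷ 1.008 g/mol = 0.651 mol
N: 3.04 g ÷ 14.01 g/mol = 0.217 mol
Ratios (÷ 0.217): C 1.000, H 3.000, N 1.000
Ratio ≈ 1:3:1, so the empirical formula is CH3N

CH3N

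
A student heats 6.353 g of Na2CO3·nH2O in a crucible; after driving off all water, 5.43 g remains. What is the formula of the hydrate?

Na2CO3·H2O

Mass of water lost = 6.353 − 5.43 = 0.923 g → 0.923 / 18.02 = 0.05122 mol H2O
Molar mass of Na2CO3 = 105.99 g/mol → mol Na2CO3 = 5.43 / 105.99 = 0.05123
n = 0.05122 / 0.05123 = 1.00 ≈ 1 → Na2CO3·H2O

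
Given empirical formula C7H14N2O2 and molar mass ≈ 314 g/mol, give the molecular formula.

Empirical-formula mass = 158.20 g/mol
n = 314 / 158.20 = 1.98 ≈ 2
Molecular formula = (C7H14N2O2)2 = C14H28N4O4

C14H28N4O4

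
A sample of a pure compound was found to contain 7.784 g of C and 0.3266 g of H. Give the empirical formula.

C2H

n(C) = 7.784/12.01 = 0.6481, n(H) = 0.3266/1.008 = 0.324
Ratios (÷ 0.324): C 2.000, H 1.000
→ C2H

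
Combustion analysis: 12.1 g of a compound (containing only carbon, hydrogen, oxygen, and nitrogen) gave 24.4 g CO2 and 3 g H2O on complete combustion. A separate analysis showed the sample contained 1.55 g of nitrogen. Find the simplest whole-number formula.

mol C = 24.4 / 44.01 = 0.5544; mass C = 0.5544 × 12.01 = 6.659 g
mol H = 2 × (3 / 18.02) = 0.3330; mass H = 0.3330 × 1.008 = 0.3356 g
mol N = 1.55 / 14.01 = 0.1106
mass O = 12.1 − (8.544) = 3.556 g → mol O = 0.2222
Ratios (÷ 0.1106): C 5.011, H 3.010, N 1.000, O 2.009
Ratio ≈ 5:3:1:2, so the empirical formula is C5H3NO2

C5H3NO2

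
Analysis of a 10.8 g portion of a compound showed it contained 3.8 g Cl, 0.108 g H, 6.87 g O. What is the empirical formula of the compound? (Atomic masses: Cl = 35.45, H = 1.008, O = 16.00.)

ClHO4

Moles — Cl: 3.8 / 35.45 = 0.1072 mol; H: 0.108 / 1.008 = 0.1071 mol; O: 6.87 / 16.00 = 0.4294 mol
Ratios (÷ 0.1071): Cl 1.000, H 1.000, O 4.008
→ ClHO4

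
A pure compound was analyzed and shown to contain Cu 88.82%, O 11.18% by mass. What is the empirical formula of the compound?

Cu2O

Assume 100 g: 88.82 g Cu, 11.18 g O.
Moles — Cu: 88.82 / 63.55 = 1.398 mol; O: 11.18 / 16.00 = 0.6987 mol
Divide by the smallest (0.6987 mol O): Cu 2.000, O 1.000
≈ 2:1 → Cu2O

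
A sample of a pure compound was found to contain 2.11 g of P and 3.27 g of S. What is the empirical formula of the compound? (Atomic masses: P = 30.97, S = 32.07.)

P2S3

Moles — P: 2.11 / 30.97 = 0.06813 mol; S: 3.27 / 32.07 = 0.102 mol
Ratios (÷ 0.06813): P 1.000, S 1.497
×2: P 2.00, S 2.99 → P2S3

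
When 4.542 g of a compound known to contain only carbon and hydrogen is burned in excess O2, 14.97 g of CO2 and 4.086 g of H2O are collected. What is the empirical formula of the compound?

mol C = 14.97 / 44.01 = 0.3401; mass C = 0.3401 × 12.01 = 4.085 g
mol H = 2 × (4.086 / 18.02) = 0.4535; mass H = 0.4535 × 1.008 = 0.4571 g
Ratios (÷ 0.3401): C 1.000, H 1.333
×3: C 3.00, H 4.00 → C3H4

C3H4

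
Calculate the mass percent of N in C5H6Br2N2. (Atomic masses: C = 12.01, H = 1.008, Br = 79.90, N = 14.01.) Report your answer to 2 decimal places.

Molar mass = 5(12.01) + 6(1.008) + 2(79.90) + 2(14.01) = 253.918 g/mol
Mass of N per mole = 2 × 14.01 = 28.020 g
% N = 28.020 / 253.918 × 100 = 11.04%

11.04%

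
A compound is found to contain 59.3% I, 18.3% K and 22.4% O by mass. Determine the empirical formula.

IKO3

Assume 100 g: 59.3 g I, 18.3 g K, 22.4 g O.
Moles — I: 59.3 / 126.90 = 0.4673 mol; K: 18.3 / 39.10 = 0.468 mol; O: 22.4 / 16.00 = 1.4 mol
Ratios (÷ 0.4673): I 1.000, K 1.002, O 2.996
→ IKO3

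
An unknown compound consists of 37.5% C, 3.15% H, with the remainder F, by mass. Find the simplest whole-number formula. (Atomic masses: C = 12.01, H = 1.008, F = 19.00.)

CHF

Assume 100 g: 37.5 g C, 3.15 g H, 59.35 g F.
n(C) = 37.5/12.01 = 3.122, n(H) = 3.15/1.008 = 3.125, n(F) = 59.35/19.00 = 3.124
Smallest is C at 3.122 mol; normalising gives C 1.000, H 1.001, F 1.000
→ CHF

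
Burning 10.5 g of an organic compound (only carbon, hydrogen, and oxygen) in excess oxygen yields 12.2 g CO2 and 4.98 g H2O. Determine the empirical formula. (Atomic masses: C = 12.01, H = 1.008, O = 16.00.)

C2H4O3

mol C = 12.2 / 44.01 = 0.2772; mass C = 0.2772 × 12.01 = 3.329 g
mol H = 2 × (4.98 / 18.02) = 0.5527; mass H = 0.5527 × 1.008 = 0.5571 g
mass O = 10.5 − (3.886) = 6.614 g → mol O = 0.4133
Ratios (÷ 0.2772): C 1.000, H 1.994, O 1.491
×2: C 2.00, H 3.99, O 2.98 → C2H4O3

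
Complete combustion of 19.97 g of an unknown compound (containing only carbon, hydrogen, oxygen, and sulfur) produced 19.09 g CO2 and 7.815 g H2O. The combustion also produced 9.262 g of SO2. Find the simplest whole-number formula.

C3H6O4S

mol C = 19.09 / 44.01 = 0.4338; mass C = 0.4338 × 12.01 = 5.210 g
mol H = 2 × (7.815 / 18.02) = 0.8674; mass H = 0.8674 × 1.008 = 0.8743 g
mol S = 9.262 / 64.07 = 0.1446; mass S = 4.636 g
mass O = 19.97 − (10.72) = 9.250 g → mol O = 0.5781
Divide by the smallest (0.1446 mol S): C 3.001, H 6.000, O 3.999, S 1.000
Ratio ≈ 3:6:4:1, so the empirical formula is C3H6O4S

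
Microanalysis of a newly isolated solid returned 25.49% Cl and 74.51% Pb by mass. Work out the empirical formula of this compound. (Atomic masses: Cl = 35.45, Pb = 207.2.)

Assume 100 g: 25.49 g Cl, 74.51 g Pb.
n(Cl) = 25.49/35.45 = 0.719, n(Pb) = 74.51/207.2 = 0.3596
Smallest is Pb at 0.3596 mol; normalising gives Cl 2.000, Pb 1.000
≈ 2:1 → Cl2Pb

Cl2Pb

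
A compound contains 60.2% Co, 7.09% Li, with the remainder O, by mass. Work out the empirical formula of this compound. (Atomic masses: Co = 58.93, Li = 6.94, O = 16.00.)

CoLiO2

Assume 100 g: 60.2 g Co, 7.09 g Li, 32.71 g O.
n(Co) = 60.2/58.93 = 1.022, n(Li) = 7.09/6.94 = 1.022, n(O) = 32.71/16.00 = 2.044
Divide by the smallest (1.022 mol Co): Co 1.000, Li 1.000, O 2.001
→ CoLiO2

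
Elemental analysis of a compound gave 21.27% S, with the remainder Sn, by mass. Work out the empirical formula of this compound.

Assume 100 g: 21.27 g S, 78.73 g Sn.
n(S) = 21.27/32.07 = 0.6632, n(Sn) = 78.73/118.71 = 0.6632
Ratios (÷ 0.6632): S 1.000, Sn 1.000
Ratio ≈ 1:1, so the empirical formula is SSn

SSn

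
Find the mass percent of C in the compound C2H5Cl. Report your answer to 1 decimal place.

Molar mass = 2(12.01) + 5(1.008) + 1(35.45) = 64.510 g/mol
Mass of C per mole = 2 × 12.01 = 24.020 g
% C = 24.020 / 64.510 × 100 = 37.2%

37.2%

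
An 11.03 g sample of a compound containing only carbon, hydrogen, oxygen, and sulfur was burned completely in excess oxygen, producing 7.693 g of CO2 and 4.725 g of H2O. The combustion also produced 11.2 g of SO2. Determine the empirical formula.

CH3OS

mol C = 7.693 / 44.01 = 0.1748; mass C = 0.1748 × 12.01 = 2.099 g
mol H = 2 × (4.725 / 18.02) = 0.5244; mass H = 0.5244 × 1.008 = 0.5286 g
mol S = 11.2 / 64.07 = 0.1748; mass S = 5.606 g
mass O = 11.03 − (8.234) = 2.796 g → mol O = 0.1747
Smallest is O at 0.1747 mol; normalising gives C 1.000, H 3.001, O 1.000, S 1.000
→ CH3OS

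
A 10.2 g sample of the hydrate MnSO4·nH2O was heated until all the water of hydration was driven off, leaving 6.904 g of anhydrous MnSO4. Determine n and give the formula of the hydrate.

MnSO4·4H2O

Mass of water lost = 10.2 − 6.904 = 3.296 g → 3.296 / 18.02 = 0.1829 mol H2O
Molar mass of MnSO4 = 151.01 g/mol → mol MnSO4 = 6.904 / 151.01 = 0.04572
n = 0.1829 / 0.04572 = 4.00 ≈ 4 → MnSO4·4H2O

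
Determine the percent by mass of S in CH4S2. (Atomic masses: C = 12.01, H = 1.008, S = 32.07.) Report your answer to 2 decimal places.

Molar mass = 1(12.01) + 4(1.008) + 2(32.07) = 80.182 g/mol
Mass of S per mole = 2 × 32.07 = 64.140 g
% S = 64.140 / 80.182 × 100 = 79.99%

79.99%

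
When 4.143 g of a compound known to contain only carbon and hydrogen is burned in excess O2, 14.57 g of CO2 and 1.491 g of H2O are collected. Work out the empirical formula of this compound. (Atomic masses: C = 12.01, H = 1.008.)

mol C = 14.57 / 44.01 = 0.3311; mass C = 0.3311 × 12.01 = 3.976 g
mol H = 2 × (1.491 / 18.02) = 0.1655; mass H = 0.1655 × 1.008 = 0.1668 g
Divide by the smallest (0.1655 mol H): C 2.001, H 1.000
Ratio ≈ 2:1, so the empirical formula is C2H

C2H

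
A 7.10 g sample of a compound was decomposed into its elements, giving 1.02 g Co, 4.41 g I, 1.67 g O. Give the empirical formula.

CoI2O6

Co: 1.02 g ÷ 58.93 g/mol = 0.01731 mol
I: 4.41 g ÷ 126.90 g/mol = 0.03475 mol
O: 1.67 g ÷ 16.00 g/mol = 0.1044 mol
Ratios (÷ 0.01731): Co 1.000, I 2.008, O 6.030
→ CoI2O6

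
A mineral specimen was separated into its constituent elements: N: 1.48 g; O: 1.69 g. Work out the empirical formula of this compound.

NO

Moles — N: 1.48 / 14.01 = 0.1056 mol; O: 1.69 / 16.00 = 0.1056 mol
Divide by the smallest (0.1056 mol O): N 1.000, O 1.000
→ NO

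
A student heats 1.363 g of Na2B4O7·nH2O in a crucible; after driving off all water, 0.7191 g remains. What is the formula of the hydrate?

Mass of water lost = 1.363 − 0.7191 = 0.6439 g → 0.6439 / 18.02 = 0.03573 mol H2O
Molar mass of Na2B4O7 = 201.22 g/mol → mol Na2B4O7 = 0.7191 / 201.22 = 0.003574
n = 0.03573 / 0.003574 = 10.00 ≈ 10 → Na2B4O7·10H2O

Na2B4O7·10H2O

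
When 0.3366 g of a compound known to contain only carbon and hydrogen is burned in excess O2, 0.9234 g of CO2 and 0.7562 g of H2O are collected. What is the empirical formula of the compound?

mol C = 0.9234 / 44.01 = 0.02098; mass C = 0.02098 × 12.01 = 0.2520 g
mol H = 2 × (0.7562 / 18.02) = 0.08393; mass H = 0.08393 × 1.008 = 0.08460 g
Ratios (÷ 0.02098): C 1.000, H 4.000
Ratio ≈ 1:4, so the empirical formula is CH4

CH4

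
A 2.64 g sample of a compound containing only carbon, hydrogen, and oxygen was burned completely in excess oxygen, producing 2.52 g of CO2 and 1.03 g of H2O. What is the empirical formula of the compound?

CH2O2

mol C = 2.52 / 44.01 = 0.05726; mass C = 0.05726 × 12.01 = 0.6877 g
mol H = 2 × (1.03 / 18.02) = 0.1143; mass H = 0.1143 × 1.008 = 0.1152 g
mass O = 2.64 − (0.8029) = 1.837 g → mol O = 0.1148
Ratios (÷ 0.05726): C 1.000, H 1.996, O 2.005
→ CH2O2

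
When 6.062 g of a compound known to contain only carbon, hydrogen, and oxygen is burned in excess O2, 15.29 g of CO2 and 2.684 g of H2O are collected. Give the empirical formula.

C7H6O2

mol C = 15.29 / 44.01 = 0.3474; mass C = 0.3474 × 12.01 = 4.173 g
mol H = 2 × (2.684 / 18.02) = 0.2979; mass H = 0.2979 × 1.008 = 0.3003 g
mass O = 6.062 − (4.473) = 1.589 g → mol O = 0.09932
Divide by the smallest (0.09932 mol O): C 3.498, H 2.999, O 1.000
Multiply by 2: C 7.00, H 6.00, O 2.00 → C7H6O2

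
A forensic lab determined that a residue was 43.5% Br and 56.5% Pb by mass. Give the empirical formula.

Br2Pb

Assume 100 g: 43.5 g Br, 56.5 g Pb.
Br: 43.5 g ÷ 79.90 g/mol = 0.5444 mol
Pb: 56.5 g ÷ 207.2 g/mol = 0.2727 mol
Smallest is Pb at 0.2727 mol; normalising gives Br 1.997, Pb 1.000
→ Br2Pb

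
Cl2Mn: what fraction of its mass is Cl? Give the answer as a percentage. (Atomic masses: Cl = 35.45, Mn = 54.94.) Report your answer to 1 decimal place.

Molar mass = 2(35.45) + 1(54.94) = 125.840 g/mol
Mass of Cl per mole = 2 × 35.45 = 70.900 g
% Cl = 70.900 / 125.840 × 100 = 56.3%

56.3%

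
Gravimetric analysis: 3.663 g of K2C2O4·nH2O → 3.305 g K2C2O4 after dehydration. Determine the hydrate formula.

K2C2O4·H2O

Mass of water lost = 3.663 − 3.305 = 0.358 g → 0.358 / 18.02 = 0.01987 mol H2O
Molar mass of K2C2O4 = 166.22 g/mol → mol K2C2O4 = 3.305 / 166.22 = 0.01988
n = 0.01987 / 0.01988 = 1.00 ≈ 1 → K2C2O4·H2O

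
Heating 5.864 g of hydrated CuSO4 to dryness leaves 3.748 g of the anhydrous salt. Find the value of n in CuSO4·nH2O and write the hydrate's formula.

CuSO4·5H2O

Mass of water lost = 5.864 − 3.748 = 2.116 g → 2.116 / 18.02 = 0.1174 mol H2O
Molar mass of CuSO4 = 159.62 g/mol → mol CuSO4 = 3.748 / 159.62 = 0.02348
n = 0.1174 / 0.02348 = 5.00 ≈ 5 → CuSO4·5H2O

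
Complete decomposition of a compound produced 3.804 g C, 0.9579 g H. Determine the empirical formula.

CH3

C: 3.804 g ÷ 12.01 g/mol = 0.3167 mol
H: 0.9579 g ÷ 1.008 g/mol = 0.9503 mol
Ratios (÷ 0.3167): C 1.000, H 3.000
Ratio ≈ 1:3, so the empirical formula is CH3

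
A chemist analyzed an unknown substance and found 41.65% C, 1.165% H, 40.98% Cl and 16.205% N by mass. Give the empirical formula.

Assume 100 g: 41.65 g C, 1.165 g H, 40.98 g Cl, 16.205 g N.
C: 41.65 g ÷ 12.01 g/mol = 3.468 mol
H: 1.165 g ÷ 1.008 g/mol = 1.156 mol
Cl: 40.98 g ÷ 35.45 g/mol = 1.156 mol
N: 16.205 g ÷ 14.01 g/mol = 1.157 mol
Ratios (÷ 1.156): C 3.001, H 1.000, Cl 1.000, N 1.001
≈ 3:1:1:1 → C3HClN

C3HClN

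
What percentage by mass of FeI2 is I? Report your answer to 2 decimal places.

81.96%

Molar mass = 1(55.85) + 2(126.90) = 309.650 g/mol
Mass of I per mole = 2 × 126.90 = 253.800 g
% I = 253.800 / 309.650 × 100 = 81.96%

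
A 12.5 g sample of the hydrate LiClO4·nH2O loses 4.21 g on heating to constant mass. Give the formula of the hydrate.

LiClO4·3H2O

Mass of anhydrous LiClO4 = 12.5 − 4.21 = 8.29 g
mol H2O = 4.21 / 18.02 = 0.2336
Molar mass of LiClO4 = 106.39 g/mol → mol LiClO4 = 8.29 / 106.39 = 0.07792
n = 0.2336 / 0.07792 = 3.00 ≈ 3 → LiClO4·3H2O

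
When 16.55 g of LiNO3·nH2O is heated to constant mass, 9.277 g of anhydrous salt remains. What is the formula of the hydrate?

Mass of water lost = 16.55 − 9.277 = 7.273 g → 7.273 / 18.02 = 0.4036 mol H2O
Molar mass of LiNO3 = 68.95 g/mol → mol LiNO3 = 9.277 / 68.95 = 0.1345
n = 0.4036 / 0.1345 = 3.00 ≈ 3 → LiNO3·3H2O

LiNO3·3H2O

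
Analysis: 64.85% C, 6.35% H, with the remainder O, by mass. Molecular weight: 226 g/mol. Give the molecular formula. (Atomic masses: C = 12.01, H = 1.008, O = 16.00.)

Assume 100 g: 64.85 g C, 6.35 g H, 28.8 g O.
C: 64.85 g ÷ 12.01 g/mol = 5.4 mol
H: 6.35 g ÷ 1.008 g/mol = 6.3 mol
O: 28.8 g ÷ 16.00 g/mol = 1.8 mol
Divide by the smallest (1.8 mol O): C 3.000, H 3.500, O 1.000
Multiply by 2: C 6.00, H 7.00, O 2.00 → C6H7O2
Empirical-formula mass = 111.12 g/mol
n = 226 / 111.12 = 2.03 ≈ 2
Molecular formula = (C6H7O2)×2 = C12H14O4

C12H14O4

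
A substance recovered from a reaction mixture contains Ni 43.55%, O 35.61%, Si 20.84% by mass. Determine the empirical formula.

NiO3Si

Assume 100 g: 43.55 g Ni, 35.61 g O, 20.84 g Si.
n(Ni) = 43.55/58.69 = 0.742, n(O) = 35.61/16.00 = 2.226, n(Si) = 20.84/28.09 = 0.7419
Ratios (÷ 0.7419): Ni 1.000, O 3.000, Si 1.000
→ NiO3Si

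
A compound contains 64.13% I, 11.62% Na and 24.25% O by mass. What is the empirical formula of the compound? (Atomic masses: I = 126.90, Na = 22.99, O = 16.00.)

Assume 100 g: 64.13 g I, 11.62 g Na, 24.25 g O.
Moles — I: 64.13 / 126.90 = 0.5054 mol; Na: 11.62 / 22.99 = 0.5054 mol; O: 24.25 / 16.00 = 1.516 mol
Ratios (÷ 0.5054): I 1.000, Na 1.000, O 2.999
≈ 1:1:3 → INaO3

INaO3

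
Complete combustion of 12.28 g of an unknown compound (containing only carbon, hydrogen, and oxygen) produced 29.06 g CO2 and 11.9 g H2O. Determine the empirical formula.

C7H14O2

mol C = 29.06 / 44.01 = 0.6603; mass C = 0.6603 × 12.01 = 7.930 g
mol H = 2 × (11.9 / 18.02) = 1.321; mass H = 1.321 × 1.008 = 1.331 g
mass O = 12.28 − (9.262) = 3.018 g → mol O = 0.1887
Ratios (÷ 0.1887): C 3.500, H 7.001, O 1.000
Scaling by 2: C 7.00, H 14.00, O 2.00 → C7H14O2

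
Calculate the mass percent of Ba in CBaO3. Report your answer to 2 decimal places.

Molar mass = 1(12.01) + 1(137.33) + 3(16.00) = 197.340 g/mol
Mass of Ba per mole = 1 × 137.33 = 137.330 g
% Ba = 137.330 / 197.340 × 100 = 69.59%

69.59%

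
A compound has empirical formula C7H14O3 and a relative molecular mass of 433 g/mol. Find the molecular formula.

C21H42O9

Empirical-formula mass = 146.18 g/mol
n = 433 / 146.18 = 2.96 ≈ 3
Molecular formula = (C7H14O3)3 = C21H42O9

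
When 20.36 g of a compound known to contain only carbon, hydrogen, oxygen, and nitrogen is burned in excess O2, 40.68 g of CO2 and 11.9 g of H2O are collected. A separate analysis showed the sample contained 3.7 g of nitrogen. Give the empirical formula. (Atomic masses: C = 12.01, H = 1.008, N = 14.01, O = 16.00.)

C7H10N2O2

mol C = 40.68 / 44.01 = 0.9243; mass C = 0.9243 × 12.01 = 11.10 g
mol H = 2 × (11.9 / 18.02) = 1.321; mass H = 1.321 × 1.008 = 1.331 g
mol N = 3.7 / 14.01 = 0.2641
mass O = 20.36 − (16.13) = 4.227 g → mol O = 0.2642
Divide by the smallest (0.2641 mol N): C 3.500, H 5.001, N 1.000, O 1.000
Scaling by 2: C 7.00, H 10.00, N 2.00, O 2.00 → C7H10N2O2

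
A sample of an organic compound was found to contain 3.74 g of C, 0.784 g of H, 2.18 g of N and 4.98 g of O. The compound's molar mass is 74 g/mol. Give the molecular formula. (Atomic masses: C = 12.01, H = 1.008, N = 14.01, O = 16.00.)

C2H5NO2

Moles — C: 3.74 / 12.01 = 0.3114 mol; H: 0.784 / 1.008 = 0.7778 mol; N: 2.18 / 14.01 = 0.1556 mol; O: 4.98 / 16.00 = 0.3113 mol
Smallest is N at 0.1556 mol; normalising gives C 2.001, H 4.998, N 1.000, O 2.000
→ C2H5NO2
Empirical-formula mass = 75.07 g/mol
n = 74 / 75.07 = 0.99 ≈ 1
Molecular formula = empirical formula = C2H5NO2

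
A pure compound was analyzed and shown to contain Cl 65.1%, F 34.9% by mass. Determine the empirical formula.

ClF

Assume 100 g: 65.1 g Cl, 34.9 g F.
Moles — Cl: 65.1 / 35.45 = 1.836 mol; F: 34.9 / 19.00 = 1.837 mol
Smallest is Cl at 1.836 mol; normalising gives Cl 1.000, F 1.000
→ ClF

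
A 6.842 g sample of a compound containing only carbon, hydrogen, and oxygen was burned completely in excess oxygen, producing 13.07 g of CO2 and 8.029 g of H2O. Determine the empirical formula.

C2H6O

mol C = 13.07 / 44.01 = 0.2970; mass C = 0.2970 × 12.01 = 3.567 g
mol H = 2 × (8.029 / 18.02) = 0.8911; mass H = 0.8911 × 1.008 = 0.8982 g
mass O = 6.842 − (4.465) = 2.377 g → mol O = 0.1486
Ratios (÷ 0.1486): C 1.999, H 5.998, O 1.000
≈ 2:6:1 → C2H6O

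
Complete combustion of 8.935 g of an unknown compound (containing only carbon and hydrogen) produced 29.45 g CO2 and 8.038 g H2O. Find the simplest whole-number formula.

C3H4

mol C = 29.45 / 44.01 = 0.6692; mass C = 0.6692 × 12.01 = 8.037 g
mol H = 2 × (8.038 / 18.02) = 0.8921; mass H = 0.8921 × 1.008 = 0.8993 g
Divide by the smallest (0.6692 mol C): C 1.000, H 1.333
Multiply by 3: C 3.00, H 4.00 → C3H4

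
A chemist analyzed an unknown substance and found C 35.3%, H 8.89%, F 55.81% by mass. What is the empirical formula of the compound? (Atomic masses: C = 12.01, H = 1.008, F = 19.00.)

Assume 100 g: 35.3 g C, 8.89 g H, 55.81 g F.
C: 35.3 g ÷ 12.01 g/mol = 2.939 mol
H: 8.89 g ÷ 1.008 g/mol = 8.819 mol
F: 55.81 g ÷ 19.00 g/mol = 2.937 mol
Ratios (÷ 2.937): C 1.001, H 3.002, F 1.000
≈ 1:3:1 → CH3F

CH3F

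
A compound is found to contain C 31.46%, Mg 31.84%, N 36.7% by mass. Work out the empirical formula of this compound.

Assume 100 g: 31.46 g C, 31.84 g Mg, 36.7 g N.
n(C) = 31.46/12.01 = 2.619, n(Mg) = 31.84/24.31 = 1.31, n(N) = 36.7/14.01 = 2.62
Ratios (÷ 1.31): C 2.000, Mg 1.000, N 2.000
Ratio ≈ 2:1:2, so the empirical formula is C2MgN2

C2MgN2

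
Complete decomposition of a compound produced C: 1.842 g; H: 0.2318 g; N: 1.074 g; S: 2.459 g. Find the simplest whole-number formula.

C2H3NS

Moles — C: 1.842 / 12.01 = 0.1534 mol; H: 0.2318 / 1.008 = 0.23 mol; N: 1.074 / 14.01 = 0.07666 mol; S: 2.459 / 32.07 = 0.07668 mol
Divide by the smallest (0.07666 mol N): C 2.001, H 3.000, N 1.000, S 1.000
≈ 2:3:1:1 → C2H3NS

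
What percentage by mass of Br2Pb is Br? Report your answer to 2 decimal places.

Molar mass = 2(79.90) + 1(207.2) = 367.000 g/mol
Mass of Br per mole = 2 × 79.90 = 159.800 g
% Br = 159.800 / 367.000 × 100 = 43.54%

43.54%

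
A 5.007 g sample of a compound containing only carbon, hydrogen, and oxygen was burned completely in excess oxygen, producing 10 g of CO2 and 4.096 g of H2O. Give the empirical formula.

C2H4O

mol C = 10 / 44.01 = 0.2272; mass C = 0.2272 × 12.01 = 2.729 g
mol H = 2 × (4.096 / 18.02) = 0.4546; mass H = 0.4546 × 1.008 = 0.4582 g
mass O = 5.007 − (3.187) = 1.820 g → mol O = 0.1137
Smallest is O at 0.1137 mol; normalising gives C 1.998, H 3.997, O 1.000
≈ 2:4:1 → C2H4O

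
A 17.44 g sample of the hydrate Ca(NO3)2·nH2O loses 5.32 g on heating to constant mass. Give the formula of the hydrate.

Ca(NO3)2·4H2O

Mass of anhydrous Ca(NO3)2 = 17.44 − 5.32 = 12.12 g
mol H2O = 5.32 / 18.02 = 0.2952
Molar mass of Ca(NO3)2 = 164.10 g/mol → mol Ca(NO3)2 = 12.12 / 164.10 = 0.07386
n = 0.2952 / 0.07386 = 4.00 ≈ 4 → Ca(NO3)2·4H2O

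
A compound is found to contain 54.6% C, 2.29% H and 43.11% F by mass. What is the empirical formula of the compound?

C2HF

Assume 100 g: 54.6 g C, 2.29 g H, 43.11 g F.
C: 54.6 g ÷ 12.01 g/mol = 4.546 mol
H: 2.29 g ÷ 1.008 g/mol = 2.272 mol
F: 43.11 g ÷ 19.00 g/mol = 2.269 mol
Smallest is F at 2.269 mol; normalising gives C 2.004, H 1.001, F 1.000
→ C2HF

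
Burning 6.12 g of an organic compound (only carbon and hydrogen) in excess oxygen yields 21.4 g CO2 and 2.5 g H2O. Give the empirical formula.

C7H4

mol C = 21.4 / 44.01 = 0.4863; mass C = 0.4863 × 12.01 = 5.840 g
mol H = 2 × (2.5 / 18.02) = 0.2775; mass H = 0.2775 × 1.008 = 0.2797 g
Divide by the smallest (0.2775 mol H): C 1.752, H 1.000
Multiply by 4: C 7.01, H 4.00 → C7H4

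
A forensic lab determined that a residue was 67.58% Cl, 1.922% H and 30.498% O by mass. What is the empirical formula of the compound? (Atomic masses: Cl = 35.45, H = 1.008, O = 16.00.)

ClHO

Assume 100 g: 67.58 g Cl, 1.922 g H, 30.498 g O.
n(Cl) = 67.58/35.45 = 1.906, n(H) = 1.922/1.008 = 1.907, n(O) = 30.498/16.00 = 1.906
Smallest is O at 1.906 mol; normalising gives Cl 1.000, H 1.000, O 1.000
≈ 1:1:1 → ClHO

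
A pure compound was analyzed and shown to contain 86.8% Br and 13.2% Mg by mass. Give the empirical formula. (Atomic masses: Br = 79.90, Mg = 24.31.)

Assume 100 g: 86.8 g Br, 13.2 g Mg.
Br: 86.8 g ÷ 79.90 g/mol = 1.086 mol
Mg: 13.2 g ÷ 24.31 g/mol = 0.543 mol
Smallest is Mg at 0.543 mol; normalising gives Br 2.001, Mg 1.000
Ratio ≈ 2:1, so the empirical formula is Br2Mg

Br2Mg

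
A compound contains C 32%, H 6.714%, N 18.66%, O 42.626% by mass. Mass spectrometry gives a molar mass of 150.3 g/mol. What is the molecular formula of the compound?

C4H10N2O4

Assume 100 g: 32 g C, 6.714 g H, 18.66 g N, 42.626 g O.
C: 32 g ÷ 12.01 g/mol = 2.664 mol
H: 6.714 g ÷ 1.008 g/mol = 6.661 mol
N: 18.66 g ÷ 14.01 g/mol = 1.332 mol
O: 42.626 g ÷ 16.00 g/mol = 2.664 mol
Divide by the smallest (1.332 mol N): C 2.000, H 5.001, N 1.000, O 2.000
Ratio ≈ 2:5:1:2, so the empirical formula is C2H5NO2
Empirical-formula mass = 75.07 g/mol
n = 150.3 / 75.07 = 2.00 ≈ 2
Molecular formula = (C2H5NO2)×2 = C4H10N2O4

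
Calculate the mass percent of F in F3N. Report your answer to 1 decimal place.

Molar mass = 3(19.00) + 1(14.01) = 71.010 g/mol
Mass of F per mole = 3 × 19.00 = 57.000 g
% F = 57.000 / 71.010 × 100 = 80.3%

80.3%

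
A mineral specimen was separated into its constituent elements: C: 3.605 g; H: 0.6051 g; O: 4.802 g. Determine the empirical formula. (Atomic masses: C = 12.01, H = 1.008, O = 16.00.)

CH2O

n(C) = 3.605/12.01 = 0.3002, n(H) = 0.6051/1.008 = 0.6003, n(O) = 4.802/16.00 = 0.3001
Ratios (÷ 0.3001): C 1.000, H 2.000, O 1.000
→ CH2O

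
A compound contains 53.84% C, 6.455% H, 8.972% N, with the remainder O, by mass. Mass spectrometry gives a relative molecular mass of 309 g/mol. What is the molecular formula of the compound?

Assume 100 g: 53.84 g C, 6.455 g H, 8.972 g N, 30.733 g O.
Moles — C: 53.84 / 12.01 = 4.483 mol; H: 6.455 / 1.008 = 6.404 mol; N: 8.972 / 14.01 = 0.6404 mol; O: 30.733 / 16.00 = 1.921 mol
Ratios (÷ 0.6404): C 7.000, H 10.000, N 1.000, O 2.999
≈ 7:10:1:3 → C7H10NO3
Empirical-formula mass = 156.16 g/mol
n = 309 / 156.16 = 1.98 ≈ 2
Molecular formula = (C7H10NO3)×2 = C14H20N2O6

C14H20N2O6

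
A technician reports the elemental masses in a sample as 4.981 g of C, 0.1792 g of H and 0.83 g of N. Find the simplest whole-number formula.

C7H3N

n(C) = 4.981/12.01 = 0.4147, n(H) = 0.1792/1.008 = 0.1778, n(N) = 0.83/14.01 = 0.05924
Smallest is N at 0.05924 mol; normalising gives C 7.001, H 3.001, N 1.000
≈ 7:3:1 → C7H3N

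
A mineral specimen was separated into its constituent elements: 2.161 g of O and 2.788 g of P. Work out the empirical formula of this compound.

Moles — O: 2.161 / 16.00 = 0.1351 mol; P: 2.788 / 30.97 = 0.09002 mol
Divide by the smallest (0.09002 mol P): O 1.500, P 1.000
Scaling by 2: O 3.00, P 2.00 → O3P2

O3P2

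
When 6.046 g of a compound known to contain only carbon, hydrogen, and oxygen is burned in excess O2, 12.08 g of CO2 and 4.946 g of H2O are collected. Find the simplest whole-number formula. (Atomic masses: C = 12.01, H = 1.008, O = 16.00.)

C2H4O

mol C = 12.08 / 44.01 = 0.2745; mass C = 0.2745 × 12.01 = 3.297 g
mol H = 2 × (4.946 / 18.02) = 0.5489; mass H = 0.5489 × 1.008 = 0.5533 g
mass O = 6.046 − (3.850) = 2.196 g → mol O = 0.1373
Smallest is O at 0.1373 mol; normalising gives C 2.000, H 3.999, O 1.000
→ C2H4O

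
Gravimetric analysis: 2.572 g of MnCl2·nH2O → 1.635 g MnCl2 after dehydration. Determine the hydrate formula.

Mass of water lost = 2.572 − 1.635 = 0.937 g → 0.937 / 18.02 = 0.052 mol H2O
Molar mass of MnCl2 = 125.84 g/mol → mol MnCl2 = 1.635 / 125.84 = 0.01299
n = 0.052 / 0.01299 = 4.00 ≈ 4 → MnCl2·4H2O

MnCl2·4H2O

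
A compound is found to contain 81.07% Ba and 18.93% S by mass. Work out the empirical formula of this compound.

Assume 100 g: 81.07 g Ba, 18.93 g S.
Moles — Ba: 81.07 / 137.33 = 0.5903 mol; S: 18.93 / 32.07 = 0.5903 mol
Smallest is S at 0.5903 mol; normalising gives Ba 1.000, S 1.000
Ratio ≈ 1:1, so the empirical formula is BaS

BaS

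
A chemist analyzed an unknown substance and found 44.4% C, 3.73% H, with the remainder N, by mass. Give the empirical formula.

Assume 100 g: 44.4 g C, 3.73 g H, 51.87 g N.
Moles — C: 44.4 / 12.01 = 3.697 mol; H: 3.73 / 1.008 = 3.7 mol; N: 51.87 / 14.01 = 3.702 mol
Smallest is C at 3.697 mol; normalising gives C 1.000, H 1.001, N 1.001
Ratio ≈ 1:1:1, so the empirical formula is CHN

CHN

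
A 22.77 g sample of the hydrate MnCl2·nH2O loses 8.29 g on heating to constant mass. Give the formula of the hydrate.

MnCl2·4H2O

Mass of anhydrous MnCl2 = 22.77 − 8.29 = 14.48 g
mol H2O = 8.29 / 18.02 = 0.46
Molar mass of MnCl2 = 125.84 g/mol → mol MnCl2 = 14.48 / 125.84 = 0.1151
n = 0.46 / 0.1151 = 4.00 ≈ 4 → MnCl2·4H2O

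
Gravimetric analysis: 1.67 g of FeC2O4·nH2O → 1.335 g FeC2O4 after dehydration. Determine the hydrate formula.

Mass of water lost = 1.67 − 1.335 = 0.335 g → 0.335 / 18.02 = 0.01859 mol H2O
Molar mass of FeC2O4 = 143.87 g/mol → mol FeC2O4 = 1.335 / 143.87 = 0.009279
n = 0.01859 / 0.009279 = 2.00 ≈ 2 → FeC2O4·2H2O

FeC2O4·2H2O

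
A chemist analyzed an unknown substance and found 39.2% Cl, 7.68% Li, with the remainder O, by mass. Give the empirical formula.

Assume 100 g: 39.2 g Cl, 7.68 g Li, 53.12 g O.
n(Cl) = 39.2/35.45 = 1.106, n(Li) = 7.68/6.94 = 1.107, n(O) = 53.12/16.00 = 3.32
Ratios (÷ 1.106): Cl 1.000, Li 1.001, O 3.002
≈ 1:1:3 → ClLiO3

ClLiO3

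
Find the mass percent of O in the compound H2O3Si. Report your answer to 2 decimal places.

Molar mass = 2(1.008) + 3(16.00) + 1(28.09) = 78.106 g/mol
Mass of O per mole = 3 × 16.00 = 48.000 g
% O = 48.000 / 78.106 × 100 = 61.45%

61.45%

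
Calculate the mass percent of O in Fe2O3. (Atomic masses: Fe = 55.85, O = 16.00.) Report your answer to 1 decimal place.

30.1%

Molar mass = 2(55.85) + 3(16.00) = 159.700 g/mol
Mass of O per mole = 3 × 16.00 = 48.000 g
% O = 48.000 / 159.700 × 100 = 30.1%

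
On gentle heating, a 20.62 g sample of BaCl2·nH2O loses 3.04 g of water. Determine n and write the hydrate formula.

Mass of anhydrous BaCl2 = 20.62 − 3.04 = 17.58 g
mol H2O = 3.04 / 18.02 = 0.1687
Molar mass of BaCl2 = 208.23 g/mol → mol BaCl2 = 17.58 / 208.23 = 0.08443
n = 0.1687 / 0.08443 = 2.00 ≈ 2 → BaCl2·2H2O

BaCl2·2H2O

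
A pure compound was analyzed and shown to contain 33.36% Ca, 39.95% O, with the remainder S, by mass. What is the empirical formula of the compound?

Assume 100 g: 33.36 g Ca, 39.95 g O, 26.69 g S.
n(Ca) = 33.36/40.08 = 0.8323, n(O) = 39.95/16.00 = 2.497, n(S) = 26.69/32.07 = 0.8322
Divide by the smallest (0.8322 mol S): Ca 1.000, O 3.000, S 1.000
≈ 1:3:1 → CaO3S

CaO3S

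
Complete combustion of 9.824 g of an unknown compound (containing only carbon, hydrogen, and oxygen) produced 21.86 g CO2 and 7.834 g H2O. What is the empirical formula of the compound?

C8H14O3

mol C = 21.86 / 44.01 = 0.4967; mass C = 0.4967 × 12.01 = 5.965 g
mol H = 2 × (7.834 / 18.02) = 0.8695; mass H = 0.8695 × 1.008 = 0.8764 g
mass O = 9.824 − (6.842) = 2.982 g → mol O = 0.1864
Ratios (÷ 0.1864): C 2.665, H 4.665, O 1.000
×3: C 7.99, H 13.99, O 3.00 → C8H14O3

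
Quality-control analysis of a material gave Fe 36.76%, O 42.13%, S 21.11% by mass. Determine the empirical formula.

FeO4S

Assume 100 g: 36.76 g Fe, 42.13 g O, 21.11 g S.
Moles — Fe: 36.76 / 55.85 = 0.6582 mol; O: 42.13 / 16.00 = 2.633 mol; S: 21.11 / 32.07 = 0.6582 mol
Divide by the smallest (0.6582 mol Fe): Fe 1.000, O 4.001, S 1.000
→ FeO4S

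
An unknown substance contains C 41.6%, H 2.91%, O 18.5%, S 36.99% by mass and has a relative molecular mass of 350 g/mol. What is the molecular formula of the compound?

C12H10O4S4

Assume 100 g: 41.6 g C, 2.91 g H, 18.5 g O, 36.99 g S.
n(C) = 41.6/12.01 = 3.464, n(H) = 2.91/1.008 = 2.887, n(O) = 18.5/16.00 = 1.156, n(S) = 36.99/32.07 = 1.153
Divide by the smallest (1.153 mol S): C 3.003, H 2.503, O 1.002, S 1.000
Multiply by 2: C 6.01, H 5.01, O 2.00, S 2.00 → C6H5O2S2
Empirical-formula mass = 173.24 g/mol
n = 350 / 173.24 = 2.02 ≈ 2
Molecular formula = (C6H5O2S2)×2 = C12H10O4S4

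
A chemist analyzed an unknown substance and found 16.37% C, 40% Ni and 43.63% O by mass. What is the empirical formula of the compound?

Assume 100 g: 16.37 g C, 40 g Ni, 43.63 g O.
n(C) = 16.37/12.01 = 1.363, n(Ni) = 40/58.69 = 0.6815, n(O) = 43.63/16.00 = 2.727
Divide by the smallest (0.6815 mol Ni): C 2.000, Ni 1.000, O 4.001
→ C2NiO4

C2NiO4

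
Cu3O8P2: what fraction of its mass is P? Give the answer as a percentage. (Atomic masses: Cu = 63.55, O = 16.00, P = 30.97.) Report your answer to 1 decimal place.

Molar mass = 3(63.55) + 8(16.00) + 2(30.97) = 380.590 g/mol
Mass of P per mole = 2 × 30.97 = 61.940 g
% P = 61.940 / 380.590 × 100 = 16.3%

16.3%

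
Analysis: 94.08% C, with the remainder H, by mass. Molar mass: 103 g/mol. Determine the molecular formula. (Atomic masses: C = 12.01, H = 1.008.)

Assume 100 g: 94.08 g C, 5.92 g H.
C: 94.08 g ÷ 12.01 g/mol = 7.833 mol
H: 5.92 g ÷ 1.008 g/mol = 5.873 mol
Divide by the smallest (5.873 mol H): C 1.334, H 1.000
Multiply by 3: C 4.00, H 3.00 → C4H3
Empirical-formula mass = 51.06 g/mol
n = 103 / 51.06 = 2.02 ≈ 2
Molecular formula = (C4H3)×2 = C8H6

C8H6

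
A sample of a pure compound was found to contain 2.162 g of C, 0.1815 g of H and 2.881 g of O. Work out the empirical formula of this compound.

CHO

Moles — C: 2.162 / 12.01 = 0.18 mol; H: 0.1815 / 1.008 = 0.1801 mol; O: 2.881 / 16.00 = 0.1801 mol
Ratios (÷ 0.18): C 1.000, H 1.000, O 1.000
Ratio ≈ 1:1:1, so the empirical formula is CHO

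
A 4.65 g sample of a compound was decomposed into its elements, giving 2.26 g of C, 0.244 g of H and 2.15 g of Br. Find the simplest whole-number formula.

C7H9Br

Moles — C: 2.26 / 12.01 = 0.1882 mol; H: 0.244 / 1.008 = 0.2421 mol; Br: 2.15 / 79.90 = 0.02691 mol
Smallest is Br at 0.02691 mol; normalising gives C 6.993, H 8.996, Br 1.000
Ratio ≈ 7:9:1, so the empirical formula is C7H9Br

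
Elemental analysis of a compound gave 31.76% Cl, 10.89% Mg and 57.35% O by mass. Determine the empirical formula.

Assume 100 g: 31.76 g Cl, 10.89 g Mg, 57.35 g O.
Cl: 31.76 g ÷ 35.45 g/mol = 0.8959 mol
Mg: 10.89 g ÷ 24.31 g/mol = 0.448 mol
O: 57.35 g ÷ 16.00 g/mol = 3.584 mol
Ratios (÷ 0.448): Cl 2.000, Mg 1.000, O 8.001
Ratio ≈ 2:1:8, so the empirical formula is Cl2MgO8

Cl2MgO8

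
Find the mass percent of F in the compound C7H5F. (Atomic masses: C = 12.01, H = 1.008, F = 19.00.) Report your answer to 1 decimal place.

Molar mass = 7(12.01) + 5(1.008) + 1(19.00) = 108.110 g/mol
Mass of F per mole = 1 × 19.00 = 19.000 g
% F = 19.000 / 108.110 × 100 = 17.6%

17.6%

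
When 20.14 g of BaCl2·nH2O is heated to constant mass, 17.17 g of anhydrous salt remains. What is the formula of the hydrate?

BaCl2·2H2O

Mass of water lost = 20.14 − 17.17 = 2.97 g → 2.97 / 18.02 = 0.1648 mol H2O
Molar mass of BaCl2 = 208.23 g/mol → mol BaCl2 = 17.17 / 208.23 = 0.08246
n = 0.1648 / 0.08246 = 2.00 ≈ 2 → BaCl2·2H2O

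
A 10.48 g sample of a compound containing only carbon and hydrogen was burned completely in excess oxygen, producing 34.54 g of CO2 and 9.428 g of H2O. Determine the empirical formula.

C3H4

mol C = 34.54 / 44.01 = 0.7848; mass C = 0.7848 × 12.01 = 9.426 g
mol H = 2 × (9.428 / 18.02) = 1.046; mass H = 1.046 × 1.008 = 1.055 g
Smallest is C at 0.7848 mol; normalising gives C 1.000, H 1.333
×3: C 3.00, H 4.00 → C3H4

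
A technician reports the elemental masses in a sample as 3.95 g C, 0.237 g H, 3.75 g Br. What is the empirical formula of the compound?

C7H5Br

Moles — C: 3.95 / 12.01 = 0.3289 mol; H: 0.237 / 1.008 = 0.2351 mol; Br: 3.75 / 79.90 = 0.04693 mol
Smallest is Br at 0.04693 mol; normalising gives C 7.008, H 5.010, Br 1.000
Ratio ≈ 7:5:1, so the empirical formula is C7H5Br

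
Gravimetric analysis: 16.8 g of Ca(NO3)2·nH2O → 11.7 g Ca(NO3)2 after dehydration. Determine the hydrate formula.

Ca(NO3)2·4H2O

Mass of water lost = 16.8 − 11.7 = 5.1 g → 5.1 / 18.02 = 0.283 mol H2O
Molar mass of Ca(NO3)2 = 164.10 g/mol → mol Ca(NO3)2 = 11.7 / 164.10 = 0.0713
n = 0.283 / 0.0713 = 3.97 ≈ 4 → Ca(NO3)2·4H2O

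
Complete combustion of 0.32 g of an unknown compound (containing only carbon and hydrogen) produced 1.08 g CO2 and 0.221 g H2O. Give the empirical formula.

CH

mol C = 1.08 / 44.01 = 0.02454; mass C = 0.02454 × 12.01 = 0.2947 g
mol H = 2 × (0.221 / 18.02) = 0.02453; mass H = 0.02453 × 1.008 = 0.02472 g
Divide by the smallest (0.02453 mol H): C 1.000, H 1.000
→ CH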